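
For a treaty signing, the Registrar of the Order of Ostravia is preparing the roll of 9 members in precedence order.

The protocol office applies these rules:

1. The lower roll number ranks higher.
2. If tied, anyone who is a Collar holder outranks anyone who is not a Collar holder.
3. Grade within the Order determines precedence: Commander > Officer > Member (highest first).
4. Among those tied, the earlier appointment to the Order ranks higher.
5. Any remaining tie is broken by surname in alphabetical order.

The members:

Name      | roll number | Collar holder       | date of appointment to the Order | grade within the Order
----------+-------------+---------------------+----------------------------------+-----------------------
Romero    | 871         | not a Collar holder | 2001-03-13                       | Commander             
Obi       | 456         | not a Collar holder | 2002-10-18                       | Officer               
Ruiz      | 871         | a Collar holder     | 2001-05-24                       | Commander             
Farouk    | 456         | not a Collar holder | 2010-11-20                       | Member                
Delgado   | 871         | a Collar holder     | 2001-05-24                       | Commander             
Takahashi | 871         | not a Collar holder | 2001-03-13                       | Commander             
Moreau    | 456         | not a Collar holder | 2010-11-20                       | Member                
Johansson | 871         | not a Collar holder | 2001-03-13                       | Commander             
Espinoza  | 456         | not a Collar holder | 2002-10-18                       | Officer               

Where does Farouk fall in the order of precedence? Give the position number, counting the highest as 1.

3

By roll number (lower first): Espinoza, Obi, Farouk and Moreau (each 456); then Delgado, Ruiz, Johansson, Romero and Takahashi (each 871).
Espinoza, Obi, Farouk and Moreau are each not a Collar holder, so the next rule applies.
Among Espinoza, Obi, Farouk and Moreau, by grade within the Order: Espinoza and Obi (Officer) before Farouk and Moreau (Member).
Espinoza and Obi both have date of appointment to the Order 2002-10-18, so the next rule applies.
Among Espinoza and Obi, alphabetically by surname: Espinoza before Obi.
Farouk and Moreau both have date of appointment to the Order 2010-11-20, so the next rule applies.
Among Farouk and Moreau, alphabetically by surname: Farouk before Moreau.
Among Delgado, Ruiz, Johansson, Romero and Takahashi, a Collar holder before not a Collar holder: Delgado and Ruiz (a Collar holder) before Johansson, Romero and Takahashi (not a Collar holder).
Delgado and Ruiz are each Commander, so the next rule applies.
Delgado and Ruiz both have date of appointment to the Order 2001-05-24, so the next rule applies.
Among Delgado and Ruiz, alphabetically by surname: Delgado before Ruiz.
Johansson, Romero and Takahashi are each Commander, so the next rule applies.
Johansson, Romero and Takahashi all have date of appointment to the Order 2001-03-13, so the next rule applies.
Among Johansson, Romero and Takahashi, alphabetically by surname: Johansson before Romero before Takahashi.
Order: Espinoza, Obi, Farouk, Moreau, Delgado, Ruiz, Johansson, Romero, Takahashi. So position 3.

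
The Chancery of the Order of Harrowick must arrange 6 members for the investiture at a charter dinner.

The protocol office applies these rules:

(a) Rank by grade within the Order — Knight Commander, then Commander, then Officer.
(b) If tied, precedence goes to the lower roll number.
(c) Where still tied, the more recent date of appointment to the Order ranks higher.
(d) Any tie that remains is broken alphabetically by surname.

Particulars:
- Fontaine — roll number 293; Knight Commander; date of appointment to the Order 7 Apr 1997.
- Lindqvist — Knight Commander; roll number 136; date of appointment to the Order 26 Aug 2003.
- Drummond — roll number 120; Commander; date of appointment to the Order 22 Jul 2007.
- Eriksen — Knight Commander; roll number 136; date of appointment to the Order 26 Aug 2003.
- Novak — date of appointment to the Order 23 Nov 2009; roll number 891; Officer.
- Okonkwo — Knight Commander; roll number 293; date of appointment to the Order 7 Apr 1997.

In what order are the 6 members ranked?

By grade within the Order: Eriksen, Lindqvist, Fontaine and Okonkwo (Knight Commander); then Drummond (Commander); then Novak (Officer).
Among Eriksen, Lindqvist, Fontaine and Okonkwo, by roll number (lower first): Eriksen and Lindqvist (136) before Fontaine and Okonkwo (293).
Eriksen and Lindqvist both have date of appointment to the Order 26 Aug 2003, so the next rule applies.
Among Eriksen and Lindqvist, alphabetically by surname: Eriksen before Lindqvist.
Fontaine and Okonkwo both have date of appointment to the Order 7 Apr 1997, so the next rule applies.
Among Fontaine and Okonkwo, alphabetically by surname: Fontaine before Okonkwo.
Full order: Eriksen, Lindqvist, Fontaine, Okonkwo, Drummond, Novak.

Eriksen, Lindqvist, Fontaine, Okonkwo, Drummond, Novak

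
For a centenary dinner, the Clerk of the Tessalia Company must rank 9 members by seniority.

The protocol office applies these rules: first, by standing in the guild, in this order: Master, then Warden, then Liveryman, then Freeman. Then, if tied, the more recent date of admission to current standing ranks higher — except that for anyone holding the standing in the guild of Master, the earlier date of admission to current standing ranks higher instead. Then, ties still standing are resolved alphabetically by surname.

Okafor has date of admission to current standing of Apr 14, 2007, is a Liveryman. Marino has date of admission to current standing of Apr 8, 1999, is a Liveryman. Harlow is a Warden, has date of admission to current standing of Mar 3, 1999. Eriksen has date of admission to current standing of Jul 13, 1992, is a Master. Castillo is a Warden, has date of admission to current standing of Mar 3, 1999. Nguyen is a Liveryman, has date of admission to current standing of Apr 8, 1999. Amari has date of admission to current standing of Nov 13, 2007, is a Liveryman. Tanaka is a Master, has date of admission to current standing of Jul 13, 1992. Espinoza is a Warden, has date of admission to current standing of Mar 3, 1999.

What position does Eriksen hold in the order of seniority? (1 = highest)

By standing in the guild: Eriksen and Tanaka (Master); then Castillo, Espinoza and Harlow (Warden); then Amari, Okafor, Marino and Nguyen (Liveryman).
Eriksen and Tanaka both have date of admission to current standing Jul 13, 1992, so the next rule applies.
Among Eriksen and Tanaka, alphabetically by surname: Eriksen before Tanaka.
Castillo, Espinoza and Harlow all have date of admission to current standing Mar 3, 1999, so the next rule applies.
Among Castillo, Espinoza and Harlow, alphabetically by surname: Castillo before Espinoza before Harlow.
Among Amari, Okafor, Marino and Nguyen, by date of admission to current standing (later first): Amari (Nov 13, 2007) before Okafor (Apr 14, 2007) before Marino and Nguyen (Apr 8, 1999).
Among Marino and Nguyen, alphabetically by surname: Marino before Nguyen.
Order: Eriksen, Tanaka, Castillo, Espinoza, Harlow, Amari, Okafor, Marino, Nguyen. So position 1.

1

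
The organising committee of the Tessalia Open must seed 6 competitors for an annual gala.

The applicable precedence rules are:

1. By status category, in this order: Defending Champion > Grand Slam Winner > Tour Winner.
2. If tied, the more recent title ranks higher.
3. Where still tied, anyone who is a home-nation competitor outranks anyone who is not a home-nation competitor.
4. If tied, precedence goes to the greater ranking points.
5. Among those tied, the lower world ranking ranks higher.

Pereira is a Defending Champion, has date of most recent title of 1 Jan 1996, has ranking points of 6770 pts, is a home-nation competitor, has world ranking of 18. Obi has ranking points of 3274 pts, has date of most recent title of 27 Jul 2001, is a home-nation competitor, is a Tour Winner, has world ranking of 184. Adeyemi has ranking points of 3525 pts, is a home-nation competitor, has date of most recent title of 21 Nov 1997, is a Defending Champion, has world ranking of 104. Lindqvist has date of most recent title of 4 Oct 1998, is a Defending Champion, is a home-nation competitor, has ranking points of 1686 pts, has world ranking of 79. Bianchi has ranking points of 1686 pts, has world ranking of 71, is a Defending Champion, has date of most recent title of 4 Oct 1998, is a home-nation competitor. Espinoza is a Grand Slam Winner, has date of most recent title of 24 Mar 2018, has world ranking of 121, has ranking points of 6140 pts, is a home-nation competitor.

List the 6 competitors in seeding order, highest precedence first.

By status category: Bianchi, Lindqvist, Adeyemi and Pereira (Defending Champion); then Espinoza (Grand Slam Winner); then Obi (Tour Winner).
Among Bianchi, Lindqvist, Adeyemi and Pereira, by date of most recent title (later first): Bianchi and Lindqvist (4 Oct 1998) before Adeyemi (21 Nov 1997) before Pereira (1 Jan 1996).
Bianchi and Lindqvist are each a home-nation competitor, so the next rule applies.
Bianchi and Lindqvist both have ranking points 1686 pts, so the next rule applies.
Among Bianchi and Lindqvist, by world ranking (lower first): Bianchi (71) before Lindqvist (79).
Full order: Bianchi, Lindqvist, Adeyemi, Pereira, Espinoza, Obi.

Bianchi, Lindqvist, Adeyemi, Pereira, Espinoza, Obi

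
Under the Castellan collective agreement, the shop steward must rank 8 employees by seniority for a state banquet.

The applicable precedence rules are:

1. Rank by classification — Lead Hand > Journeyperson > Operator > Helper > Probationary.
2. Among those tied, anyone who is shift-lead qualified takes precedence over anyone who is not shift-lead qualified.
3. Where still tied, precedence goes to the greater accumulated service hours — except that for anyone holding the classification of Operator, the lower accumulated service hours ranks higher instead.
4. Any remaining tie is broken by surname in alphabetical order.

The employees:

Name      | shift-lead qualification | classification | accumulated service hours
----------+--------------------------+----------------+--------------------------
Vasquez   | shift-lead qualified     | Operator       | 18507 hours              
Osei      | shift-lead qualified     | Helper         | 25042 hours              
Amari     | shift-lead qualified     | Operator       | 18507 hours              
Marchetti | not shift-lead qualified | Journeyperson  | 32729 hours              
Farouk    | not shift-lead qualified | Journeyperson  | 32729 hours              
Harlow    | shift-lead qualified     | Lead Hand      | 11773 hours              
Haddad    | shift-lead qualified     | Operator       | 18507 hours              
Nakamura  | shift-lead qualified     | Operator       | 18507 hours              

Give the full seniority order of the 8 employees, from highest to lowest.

Harlow, Farouk, Marchetti, Amari, Haddad, Nakamura, Vasquez, Osei

By classification: Harlow (Lead Hand); then Farouk and Marchetti (Journeyperson); then Amari, Haddad, Nakamura and Vasquez (Operator); then Osei (Helper).
Farouk and Marchetti are each not shift-lead qualified, so the next rule applies.
Farouk and Marchetti both have accumulated service hours 32729 hours, so the next rule applies.
Among Farouk and Marchetti, alphabetically by surname: Farouk before Marchetti.
Amari, Haddad, Nakamura and Vasquez are each shift-lead qualified, so the next rule applies.
Amari, Haddad, Nakamura and Vasquez all have accumulated service hours 18507 hours, so the next rule applies.
Among Amari, Haddad, Nakamura and Vasquez, alphabetically by surname: Amari before Haddad before Nakamura before Vasquez.
Full order: Harlow, Farouk, Marchetti, Amari, Haddad, Nakamura, Vasquez, Osei.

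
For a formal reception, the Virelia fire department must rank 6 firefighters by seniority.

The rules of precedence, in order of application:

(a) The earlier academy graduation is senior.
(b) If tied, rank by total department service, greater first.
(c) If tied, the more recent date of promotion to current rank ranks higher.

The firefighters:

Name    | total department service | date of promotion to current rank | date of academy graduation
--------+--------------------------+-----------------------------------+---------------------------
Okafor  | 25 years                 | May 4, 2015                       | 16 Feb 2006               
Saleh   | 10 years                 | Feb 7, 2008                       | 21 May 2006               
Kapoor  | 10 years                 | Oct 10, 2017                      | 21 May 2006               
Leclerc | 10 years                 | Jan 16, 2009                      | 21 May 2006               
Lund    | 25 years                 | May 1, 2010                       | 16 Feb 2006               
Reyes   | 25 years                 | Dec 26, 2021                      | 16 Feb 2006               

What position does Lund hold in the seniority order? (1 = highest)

By date of academy graduation (earlier first): Reyes, Okafor and Lund (each 16 Feb 2006); then Kapoor, Leclerc and Saleh (each 21 May 2006).
Reyes, Okafor and Lund all have total department service 25 years, so the next rule applies.
Among Reyes, Okafor and Lund, by date of promotion to current rank (later first): Reyes (Dec 26, 2021) before Okafor (May 4, 2015) before Lund (May 1, 2010).
Kapoor, Leclerc and Saleh all have total department service 10 years, so the next rule applies.
Among Kapoor, Leclerc and Saleh, by date of promotion to current rank (later first): Kapoor (Oct 10, 2017) before Leclerc (Jan 16, 2009) before Saleh (Feb 7, 2008).
Order: Reyes, Okafor, Lund, Kapoor, Leclerc, Saleh. So position 3.

3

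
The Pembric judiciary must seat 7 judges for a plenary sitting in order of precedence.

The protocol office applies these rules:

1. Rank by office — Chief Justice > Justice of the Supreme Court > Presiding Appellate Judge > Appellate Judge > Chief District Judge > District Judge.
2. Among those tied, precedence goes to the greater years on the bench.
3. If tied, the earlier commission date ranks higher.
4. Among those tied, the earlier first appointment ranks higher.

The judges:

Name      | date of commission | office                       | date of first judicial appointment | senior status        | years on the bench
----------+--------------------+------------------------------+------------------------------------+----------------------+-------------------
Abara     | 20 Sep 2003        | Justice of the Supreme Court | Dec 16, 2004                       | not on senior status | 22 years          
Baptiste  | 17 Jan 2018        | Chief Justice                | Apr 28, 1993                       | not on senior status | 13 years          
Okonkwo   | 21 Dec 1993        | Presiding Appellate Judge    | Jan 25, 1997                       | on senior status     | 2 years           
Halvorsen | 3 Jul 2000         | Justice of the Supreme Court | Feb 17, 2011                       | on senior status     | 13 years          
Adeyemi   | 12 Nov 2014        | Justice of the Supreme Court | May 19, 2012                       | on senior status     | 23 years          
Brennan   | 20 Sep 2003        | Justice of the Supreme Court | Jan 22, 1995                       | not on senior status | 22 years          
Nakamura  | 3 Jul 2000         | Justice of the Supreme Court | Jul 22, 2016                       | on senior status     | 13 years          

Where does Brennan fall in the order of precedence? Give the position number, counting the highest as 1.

3

By office: Baptiste (Chief Justice); then Adeyemi, Brennan, Abara, Halvorsen and Nakamura (Justice of the Supreme Court); then Okonkwo (Presiding Appellate Judge).
Among Adeyemi, Brennan, Abara, Halvorsen and Nakamura, by years on the bench (higher first): Adeyemi (23 years) before Brennan and Abara (22 years) before Halvorsen and Nakamura (13 years).
Brennan and Abara both have date of commission 20 Sep 2003, so the next rule applies.
Among Brennan and Abara, by date of first judicial appointment (earlier first): Brennan (Jan 22, 1995) before Abara (Dec 16, 2004).
Halvorsen and Nakamura both have date of commission 3 Jul 2000, so the next rule applies.
Among Halvorsen and Nakamura, by date of first judicial appointment (earlier first): Halvorsen (Feb 17, 2011) before Nakamura (Jul 22, 2016).
Order: Baptiste, Adeyemi, Brennan, Abara, Halvorsen, Nakamura, Okonkwo. So position 3.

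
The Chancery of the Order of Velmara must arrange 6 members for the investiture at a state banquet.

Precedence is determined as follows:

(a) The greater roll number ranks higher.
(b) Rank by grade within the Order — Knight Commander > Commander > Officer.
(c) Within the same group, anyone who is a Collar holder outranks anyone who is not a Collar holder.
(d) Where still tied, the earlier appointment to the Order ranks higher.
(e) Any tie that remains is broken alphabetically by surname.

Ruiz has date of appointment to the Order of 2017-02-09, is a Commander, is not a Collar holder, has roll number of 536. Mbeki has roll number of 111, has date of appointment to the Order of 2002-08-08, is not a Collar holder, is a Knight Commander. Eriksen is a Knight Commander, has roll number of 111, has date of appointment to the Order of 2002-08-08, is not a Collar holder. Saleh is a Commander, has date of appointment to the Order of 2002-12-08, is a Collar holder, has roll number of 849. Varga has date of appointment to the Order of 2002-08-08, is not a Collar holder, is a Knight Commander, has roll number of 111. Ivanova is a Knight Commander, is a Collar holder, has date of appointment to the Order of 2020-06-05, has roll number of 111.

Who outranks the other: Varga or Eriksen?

By roll number (higher first): Saleh (849); then Ruiz (536); then Ivanova, Eriksen, Mbeki and Varga (each 111).
Ivanova, Eriksen, Mbeki and Varga are each Knight Commander, so the next rule applies.
Among Ivanova, Eriksen, Mbeki and Varga, a Collar holder before not a Collar holder: Ivanova (a Collar holder) before Eriksen, Mbeki and Varga (not a Collar holder).
Eriksen, Mbeki and Varga all have date of appointment to the Order 2002-08-08, so the next rule applies.
Among Eriksen, Mbeki and Varga, alphabetically by surname: Eriksen before Mbeki before Varga.
So Eriksen takes precedence.

Eriksen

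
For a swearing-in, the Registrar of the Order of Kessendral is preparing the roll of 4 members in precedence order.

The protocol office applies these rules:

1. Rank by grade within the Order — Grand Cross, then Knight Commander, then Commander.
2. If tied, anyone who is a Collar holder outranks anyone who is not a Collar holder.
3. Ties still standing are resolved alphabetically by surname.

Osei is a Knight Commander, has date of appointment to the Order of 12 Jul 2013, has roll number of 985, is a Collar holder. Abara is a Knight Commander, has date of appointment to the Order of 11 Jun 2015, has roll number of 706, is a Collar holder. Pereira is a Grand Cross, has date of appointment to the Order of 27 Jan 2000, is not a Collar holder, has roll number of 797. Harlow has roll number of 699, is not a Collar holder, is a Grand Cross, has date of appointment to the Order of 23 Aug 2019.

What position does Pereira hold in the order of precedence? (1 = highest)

2

By grade within the Order: Harlow and Pereira (Grand Cross); then Abara and Osei (Knight Commander).
Harlow and Pereira are each not a Collar holder, so the next rule applies.
Among Harlow and Pereira, alphabetically by surname: Harlow before Pereira.
Abara and Osei are each a Collar holder, so the next rule applies.
Among Abara and Osei, alphabetically by surname: Abara before Osei.
Order: Harlow, Pereira, Abara, Osei. So position 2.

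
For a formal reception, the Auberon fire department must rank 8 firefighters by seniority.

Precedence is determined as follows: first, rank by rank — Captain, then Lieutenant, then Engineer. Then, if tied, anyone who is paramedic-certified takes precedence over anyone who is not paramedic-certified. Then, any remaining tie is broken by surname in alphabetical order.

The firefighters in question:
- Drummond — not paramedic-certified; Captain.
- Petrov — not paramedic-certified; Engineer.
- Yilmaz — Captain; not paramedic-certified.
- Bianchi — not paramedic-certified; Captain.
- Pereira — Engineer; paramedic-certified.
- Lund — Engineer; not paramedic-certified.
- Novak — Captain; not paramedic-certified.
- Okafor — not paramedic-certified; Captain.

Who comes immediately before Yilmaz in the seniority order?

Okafor

By rank: Bianchi, Drummond, Novak, Okafor and Yilmaz (Captain); then Pereira, Lund and Petrov (Engineer).
Bianchi, Drummond, Novak, Okafor and Yilmaz are each not paramedic-certified, so the next rule applies.
Among Bianchi, Drummond, Novak, Okafor and Yilmaz, alphabetically by surname: Bianchi before Drummond before Novak before Okafor before Yilmaz.
Among Pereira, Lund and Petrov, paramedic-certified before not paramedic-certified: Pereira (paramedic-certified) before Lund and Petrov (not paramedic-certified).
Among Lund and Petrov, alphabetically by surname: Lund before Petrov.
Order: Bianchi, Drummond, Novak, Okafor, Yilmaz, Pereira, Lund, Petrov.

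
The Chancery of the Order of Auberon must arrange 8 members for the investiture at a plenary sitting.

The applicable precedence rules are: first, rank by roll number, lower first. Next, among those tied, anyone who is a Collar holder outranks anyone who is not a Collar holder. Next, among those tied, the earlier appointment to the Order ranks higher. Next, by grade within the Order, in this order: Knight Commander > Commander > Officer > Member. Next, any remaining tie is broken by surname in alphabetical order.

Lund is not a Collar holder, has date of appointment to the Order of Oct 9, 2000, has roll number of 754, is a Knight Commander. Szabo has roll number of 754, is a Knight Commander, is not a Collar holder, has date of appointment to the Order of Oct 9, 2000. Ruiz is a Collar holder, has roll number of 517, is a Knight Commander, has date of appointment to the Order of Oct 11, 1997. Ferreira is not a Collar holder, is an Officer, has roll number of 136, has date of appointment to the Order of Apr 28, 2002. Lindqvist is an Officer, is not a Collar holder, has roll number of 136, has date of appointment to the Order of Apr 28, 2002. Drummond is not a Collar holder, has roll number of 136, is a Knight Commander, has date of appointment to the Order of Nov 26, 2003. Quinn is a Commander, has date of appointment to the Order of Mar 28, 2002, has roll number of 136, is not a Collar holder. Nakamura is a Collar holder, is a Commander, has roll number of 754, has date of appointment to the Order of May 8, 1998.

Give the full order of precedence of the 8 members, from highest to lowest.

Quinn, Ferreira, Lindqvist, Drummond, Ruiz, Nakamura, Lund, Szabo

By roll number (lower first): Quinn, Ferreira, Lindqvist and Drummond (each 136); then Ruiz (517); then Nakamura, Lund and Szabo (each 754).
Quinn, Ferreira, Lindqvist and Drummond are each not a Collar holder, so the next rule applies.
Among Quinn, Ferreira, Lindqvist and Drummond, by date of appointment to the Order (earlier first): Quinn (Mar 28, 2002) before Ferreira and Lindqvist (Apr 28, 2002) before Drummond (Nov 26, 2003).
Ferreira and Lindqvist are each Officer, so the next rule applies.
Among Ferreira and Lindqvist, alphabetically by surname: Ferreira before Lindqvist.
Among Nakamura, Lund and Szabo, a Collar holder before not a Collar holder: Nakamura (a Collar holder) before Lund and Szabo (not a Collar holder).
Lund and Szabo both have date of appointment to the Order Oct 9, 2000, so the next rule applies.
Lund and Szabo are each Knight Commander, so the next rule applies.
Among Lund and Szabo, alphabetically by surname: Lund before Szabo.
Full order: Quinn, Ferreira, Lindqvist, Drummond, Ruiz, Nakamura, Lund, Szabo.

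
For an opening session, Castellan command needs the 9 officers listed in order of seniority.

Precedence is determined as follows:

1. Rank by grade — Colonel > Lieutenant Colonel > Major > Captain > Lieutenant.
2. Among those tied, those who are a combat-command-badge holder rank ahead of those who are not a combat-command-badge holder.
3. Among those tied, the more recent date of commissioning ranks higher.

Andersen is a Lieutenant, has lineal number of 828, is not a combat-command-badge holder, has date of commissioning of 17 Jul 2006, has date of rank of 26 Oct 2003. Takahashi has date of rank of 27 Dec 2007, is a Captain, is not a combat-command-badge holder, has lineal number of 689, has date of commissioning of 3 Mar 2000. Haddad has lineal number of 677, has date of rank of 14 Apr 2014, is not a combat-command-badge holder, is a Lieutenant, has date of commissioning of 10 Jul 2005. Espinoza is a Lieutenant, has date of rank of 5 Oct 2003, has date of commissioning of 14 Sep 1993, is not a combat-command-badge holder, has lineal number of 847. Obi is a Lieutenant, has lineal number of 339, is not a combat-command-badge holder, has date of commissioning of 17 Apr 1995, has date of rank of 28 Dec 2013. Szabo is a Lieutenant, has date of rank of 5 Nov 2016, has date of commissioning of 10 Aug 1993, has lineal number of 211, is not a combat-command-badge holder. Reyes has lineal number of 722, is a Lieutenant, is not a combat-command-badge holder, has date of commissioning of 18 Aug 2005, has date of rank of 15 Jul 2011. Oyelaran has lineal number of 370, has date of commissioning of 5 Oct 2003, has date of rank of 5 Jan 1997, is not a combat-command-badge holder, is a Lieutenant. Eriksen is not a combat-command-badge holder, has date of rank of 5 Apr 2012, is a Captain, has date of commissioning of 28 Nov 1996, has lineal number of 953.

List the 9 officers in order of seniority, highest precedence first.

By grade: Takahashi and Eriksen (Captain); then Andersen, Reyes, Haddad, Oyelaran, Obi, Espinoza and Szabo (Lieutenant).
Takahashi and Eriksen are each not a combat-command-badge holder, so the next rule applies.
Among Takahashi and Eriksen, by date of commissioning (later first): Takahashi (3 Mar 2000) before Eriksen (28 Nov 1996).
Andersen, Reyes, Haddad, Oyelaran, Obi, Espinoza and Szabo are each not a combat-command-badge holder, so the next rule applies.
Among Andersen, Reyes, Haddad, Oyelaran, Obi, Espinoza and Szabo, by date of commissioning (later first): Andersen (17 Jul 2006) before Reyes (18 Aug 2005) before Haddad (10 Jul 2005) before Oyelaran (5 Oct 2003) before Obi (17 Apr 1995) before Espinoza (14 Sep 1993) before Szabo (10 Aug 1993).
Full order: Takahashi, Eriksen, Andersen, Reyes, Haddad, Oyelaran, Obi, Espinoza, Szabo.

Takahashi, Eriksen, Andersen, Reyes, Haddad, Oyelaran, Obi, Espinoza, Szabo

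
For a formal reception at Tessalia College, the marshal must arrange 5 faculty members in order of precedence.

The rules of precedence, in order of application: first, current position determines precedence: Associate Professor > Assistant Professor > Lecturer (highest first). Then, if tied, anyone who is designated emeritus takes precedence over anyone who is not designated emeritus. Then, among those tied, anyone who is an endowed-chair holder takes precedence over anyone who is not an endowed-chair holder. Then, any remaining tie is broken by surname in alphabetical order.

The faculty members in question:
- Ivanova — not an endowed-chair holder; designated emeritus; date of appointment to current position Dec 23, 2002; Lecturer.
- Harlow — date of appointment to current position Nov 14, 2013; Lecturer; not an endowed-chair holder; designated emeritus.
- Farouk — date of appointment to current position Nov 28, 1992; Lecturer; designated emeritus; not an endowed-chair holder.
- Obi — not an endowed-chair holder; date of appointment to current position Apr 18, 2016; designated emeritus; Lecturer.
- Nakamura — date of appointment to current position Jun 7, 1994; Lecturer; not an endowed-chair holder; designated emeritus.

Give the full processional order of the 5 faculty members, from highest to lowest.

By current position: Farouk, Harlow, Ivanova, Nakamura and Obi (Lecturer).
Farouk, Harlow, Ivanova, Nakamura and Obi are each designated emeritus, so the next rule applies.
Farouk, Harlow, Ivanova, Nakamura and Obi are each not an endowed-chair holder, so the next rule applies.
Among Farouk, Harlow, Ivanova, Nakamura and Obi, alphabetically by surname: Farouk before Harlow before Ivanova before Nakamura before Obi.
Full order: Farouk, Harlow, Ivanova, Nakamura, Obi.

Farouk, Harlow, Ivanova, Nakamura, Obi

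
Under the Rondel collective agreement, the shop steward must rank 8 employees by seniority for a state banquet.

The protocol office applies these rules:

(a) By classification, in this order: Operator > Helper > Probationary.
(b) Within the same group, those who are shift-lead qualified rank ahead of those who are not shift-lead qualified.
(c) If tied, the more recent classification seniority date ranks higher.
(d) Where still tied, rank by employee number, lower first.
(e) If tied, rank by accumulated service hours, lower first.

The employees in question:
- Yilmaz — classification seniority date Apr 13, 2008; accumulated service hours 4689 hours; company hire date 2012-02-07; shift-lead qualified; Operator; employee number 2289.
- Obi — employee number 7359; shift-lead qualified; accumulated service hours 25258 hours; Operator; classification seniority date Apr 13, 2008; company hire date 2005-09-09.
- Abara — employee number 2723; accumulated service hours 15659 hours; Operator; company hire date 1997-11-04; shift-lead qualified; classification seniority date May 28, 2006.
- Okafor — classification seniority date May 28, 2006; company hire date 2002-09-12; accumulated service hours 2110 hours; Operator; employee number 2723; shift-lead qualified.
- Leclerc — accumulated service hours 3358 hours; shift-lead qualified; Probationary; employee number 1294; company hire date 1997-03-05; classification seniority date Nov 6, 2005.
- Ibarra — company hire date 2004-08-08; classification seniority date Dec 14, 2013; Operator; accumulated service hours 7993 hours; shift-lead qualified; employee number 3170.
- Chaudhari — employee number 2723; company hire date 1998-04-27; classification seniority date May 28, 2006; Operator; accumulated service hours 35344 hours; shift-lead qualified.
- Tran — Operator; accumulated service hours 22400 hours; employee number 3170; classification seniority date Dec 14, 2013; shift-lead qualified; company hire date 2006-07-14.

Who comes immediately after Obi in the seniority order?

By classification: Ibarra, Tran, Yilmaz, Obi, Okafor, Abara and Chaudhari (Operator); then Leclerc (Probationary).
Ibarra, Tran, Yilmaz, Obi, Okafor, Abara and Chaudhari are each shift-lead qualified, so the next rule applies.
Among Ibarra, Tran, Yilmaz, Obi, Okafor, Abara and Chaudhari, by classification seniority date (later first): Ibarra and Tran (Dec 14, 2013) before Yilmaz and Obi (Apr 13, 2008) before Okafor, Abara and Chaudhari (May 28, 2006).
Ibarra and Tran both have employee number 3170, so the next rule applies.
Among Ibarra and Tran, by accumulated service hours (lower first): Ibarra (7993 hours) before Tran (22400 hours).
Among Yilmaz and Obi, by employee number (lower first): Yilmaz (2289) before Obi (7359).
Okafor, Abara and Chaudhari all have employee number 2723, so the next rule applies.
Among Okafor, Abara and Chaudhari, by accumulated service hours (lower first): Okafor (2110 hours) before Abara (15659 hours) before Chaudhari (35344 hours).
Order: Ibarra, Tran, Yilmaz, Obi, Okafor, Abara, Chaudhari, Leclerc.

Okafor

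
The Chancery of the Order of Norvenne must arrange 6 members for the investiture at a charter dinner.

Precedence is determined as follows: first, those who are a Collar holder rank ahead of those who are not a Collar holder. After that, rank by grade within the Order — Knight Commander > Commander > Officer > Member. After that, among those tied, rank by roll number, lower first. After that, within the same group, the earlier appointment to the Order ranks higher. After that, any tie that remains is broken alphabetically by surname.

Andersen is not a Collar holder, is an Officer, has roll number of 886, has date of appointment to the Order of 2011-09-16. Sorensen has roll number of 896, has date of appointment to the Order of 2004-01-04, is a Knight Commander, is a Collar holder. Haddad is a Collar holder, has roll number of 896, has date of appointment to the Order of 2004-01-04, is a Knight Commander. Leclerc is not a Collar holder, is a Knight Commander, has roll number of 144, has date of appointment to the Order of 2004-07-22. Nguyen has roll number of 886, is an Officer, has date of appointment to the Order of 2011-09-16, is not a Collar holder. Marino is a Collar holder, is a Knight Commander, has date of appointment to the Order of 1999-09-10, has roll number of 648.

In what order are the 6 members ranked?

Marino, Haddad, Sorensen, Leclerc, Andersen, Nguyen

By the first rule: Marino, Haddad and Sorensen (each a Collar holder); then Leclerc, Andersen and Nguyen (each not a Collar holder).
Marino, Haddad and Sorensen are each Knight Commander, so the next rule applies.
Among Marino, Haddad and Sorensen, by roll number (lower first): Marino (648) before Haddad and Sorensen (896).
Haddad and Sorensen both have date of appointment to the Order 2004-01-04, so the next rule applies.
Among Haddad and Sorensen, alphabetically by surname: Haddad before Sorensen.
Among Leclerc, Andersen and Nguyen, by grade within the Order: Leclerc (Knight Commander) before Andersen and Nguyen (Officer).
Andersen and Nguyen both have roll number 886, so the next rule applies.
Andersen and Nguyen both have date of appointment to the Order 2011-09-16, so the next rule applies.
Among Andersen and Nguyen, alphabetically by surname: Andersen before Nguyen.
Full order: Marino, Haddad, Sorensen, Leclerc, Andersen, Nguyen.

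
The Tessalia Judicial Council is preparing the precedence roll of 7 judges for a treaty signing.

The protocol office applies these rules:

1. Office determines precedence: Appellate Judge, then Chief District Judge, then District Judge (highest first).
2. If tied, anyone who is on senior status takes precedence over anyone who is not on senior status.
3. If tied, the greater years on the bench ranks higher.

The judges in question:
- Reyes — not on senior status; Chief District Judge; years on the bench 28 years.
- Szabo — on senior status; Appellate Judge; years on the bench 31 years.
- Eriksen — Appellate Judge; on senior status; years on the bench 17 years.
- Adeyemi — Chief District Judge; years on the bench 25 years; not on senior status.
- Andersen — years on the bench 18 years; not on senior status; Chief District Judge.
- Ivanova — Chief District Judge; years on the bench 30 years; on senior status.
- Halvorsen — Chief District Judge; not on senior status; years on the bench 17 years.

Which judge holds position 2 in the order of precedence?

Eriksen

By office: Szabo and Eriksen (Appellate Judge); then Ivanova, Reyes, Adeyemi, Andersen and Halvorsen (Chief District Judge).
Szabo and Eriksen are each on senior status, so the next rule applies.
Among Szabo and Eriksen, by years on the bench (higher first): Szabo (31 years) before Eriksen (17 years).
Among Ivanova, Reyes, Adeyemi, Andersen and Halvorsen, on senior status before not on senior status: Ivanova (on senior status) before Reyes, Adeyemi, Andersen and Halvorsen (not on senior status).
Among Reyes, Adeyemi, Andersen and Halvorsen, by years on the bench (higher first): Reyes (28 years) before Adeyemi (25 years) before Andersen (18 years) before Halvorsen (17 years).
Order: Szabo, Eriksen, Ivanova, Reyes, Adeyemi, Andersen, Halvorsen.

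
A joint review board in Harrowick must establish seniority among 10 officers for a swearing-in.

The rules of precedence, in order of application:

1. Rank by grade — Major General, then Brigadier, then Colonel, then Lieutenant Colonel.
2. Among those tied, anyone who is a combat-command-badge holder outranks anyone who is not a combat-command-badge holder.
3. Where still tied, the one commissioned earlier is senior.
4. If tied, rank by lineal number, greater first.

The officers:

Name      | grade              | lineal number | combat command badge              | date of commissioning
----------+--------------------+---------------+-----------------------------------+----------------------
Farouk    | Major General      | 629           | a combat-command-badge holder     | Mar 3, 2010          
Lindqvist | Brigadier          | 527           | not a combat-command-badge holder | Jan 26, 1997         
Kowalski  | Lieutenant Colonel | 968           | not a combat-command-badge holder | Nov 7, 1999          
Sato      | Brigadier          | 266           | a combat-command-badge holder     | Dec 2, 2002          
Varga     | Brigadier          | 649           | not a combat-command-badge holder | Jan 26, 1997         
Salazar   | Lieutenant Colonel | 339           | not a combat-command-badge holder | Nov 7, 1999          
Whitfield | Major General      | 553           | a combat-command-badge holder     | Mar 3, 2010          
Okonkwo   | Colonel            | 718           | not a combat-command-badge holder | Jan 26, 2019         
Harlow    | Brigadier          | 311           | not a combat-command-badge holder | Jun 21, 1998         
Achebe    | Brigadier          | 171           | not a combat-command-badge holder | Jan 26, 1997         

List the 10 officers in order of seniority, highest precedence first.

Farouk, Whitfield, Sato, Varga, Lindqvist, Achebe, Harlow, Okonkwo, Kowalski, Salazar

By grade: Farouk and Whitfield (Major General); then Sato, Varga, Lindqvist, Achebe and Harlow (Brigadier); then Okonkwo (Colonel); then Kowalski and Salazar (Lieutenant Colonel).
Farouk and Whitfield are each a combat-command-badge holder, so the next rule applies.
Farouk and Whitfield both have date of commissioning Mar 3, 2010, so the next rule applies.
Among Farouk and Whitfield, by lineal number (higher first): Farouk (629) before Whitfield (553).
Among Sato, Varga, Lindqvist, Achebe and Harlow, a combat-command-badge holder before not a combat-command-badge holder: Sato (a combat-command-badge holder) before Varga, Lindqvist, Achebe and Harlow (not a combat-command-badge holder).
Among Varga, Lindqvist, Achebe and Harlow, by date of commissioning (earlier first): Varga, Lindqvist and Achebe (Jan 26, 1997) before Harlow (Jun 21, 1998).
Among Varga, Lindqvist and Achebe, by lineal number (higher first): Varga (649) before Lindqvist (527) before Achebe (171).
Kowalski and Salazar are each not a combat-command-badge holder, so the next rule applies.
Kowalski and Salazar both have date of commissioning Nov 7, 1999, so the next rule applies.
Among Kowalski and Salazar, by lineal number (higher first): Kowalski (968) before Salazar (339).
Full order: Farouk, Whitfield, Sato, Varga, Lindqvist, Achebe, Harlow, Okonkwo, Kowalski, Salazar.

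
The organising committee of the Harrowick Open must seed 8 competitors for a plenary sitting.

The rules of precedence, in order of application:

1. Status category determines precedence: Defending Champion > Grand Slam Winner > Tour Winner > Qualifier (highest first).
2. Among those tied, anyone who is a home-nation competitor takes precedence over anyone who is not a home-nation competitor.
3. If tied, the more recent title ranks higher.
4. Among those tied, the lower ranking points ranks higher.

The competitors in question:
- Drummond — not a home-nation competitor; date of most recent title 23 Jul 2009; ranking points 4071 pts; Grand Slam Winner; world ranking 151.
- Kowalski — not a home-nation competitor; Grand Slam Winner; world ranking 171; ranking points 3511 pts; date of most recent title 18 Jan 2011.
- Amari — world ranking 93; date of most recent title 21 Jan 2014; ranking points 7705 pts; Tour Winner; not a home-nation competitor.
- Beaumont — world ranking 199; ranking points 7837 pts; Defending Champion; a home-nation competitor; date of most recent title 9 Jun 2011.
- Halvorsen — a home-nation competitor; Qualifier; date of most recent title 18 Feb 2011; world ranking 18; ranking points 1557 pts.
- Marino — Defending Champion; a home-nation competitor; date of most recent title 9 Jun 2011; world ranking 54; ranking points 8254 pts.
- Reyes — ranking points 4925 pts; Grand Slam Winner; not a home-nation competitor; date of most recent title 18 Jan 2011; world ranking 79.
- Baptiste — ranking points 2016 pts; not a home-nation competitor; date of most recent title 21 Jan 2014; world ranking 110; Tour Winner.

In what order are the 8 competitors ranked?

Beaumont, Marino, Kowalski, Reyes, Drummond, Baptiste, Amari, Halvorsen

By status category: Beaumont and Marino (Defending Champion); then Kowalski, Reyes and Drummond (Grand Slam Winner); then Baptiste and Amari (Tour Winner); then Halvorsen (Qualifier).
Beaumont and Marino are each a home-nation competitor, so the next rule applies.
Beaumont and Marino both have date of most recent title 9 Jun 2011, so the next rule applies.
Among Beaumont and Marino, by ranking points (lower first): Beaumont (7837 pts) before Marino (8254 pts).
Kowalski, Reyes and Drummond are each not a home-nation competitor, so the next rule applies.
Among Kowalski, Reyes and Drummond, by date of most recent title (later first): Kowalski and Reyes (18 Jan 2011) before Drummond (23 Jul 2009).
Among Kowalski and Reyes, by ranking points (lower first): Kowalski (3511 pts) before Reyes (4925 pts).
Baptiste and Amari are each not a home-nation competitor, so the next rule applies.
Baptiste and Amari both have date of most recent title 21 Jan 2014, so the next rule applies.
Among Baptiste and Amari, by ranking points (lower first): Baptiste (2016 pts) before Amari (7705 pts).
Full order: Beaumont, Marino, Kowalski, Reyes, Drummond, Baptiste, Amari, Halvorsen.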